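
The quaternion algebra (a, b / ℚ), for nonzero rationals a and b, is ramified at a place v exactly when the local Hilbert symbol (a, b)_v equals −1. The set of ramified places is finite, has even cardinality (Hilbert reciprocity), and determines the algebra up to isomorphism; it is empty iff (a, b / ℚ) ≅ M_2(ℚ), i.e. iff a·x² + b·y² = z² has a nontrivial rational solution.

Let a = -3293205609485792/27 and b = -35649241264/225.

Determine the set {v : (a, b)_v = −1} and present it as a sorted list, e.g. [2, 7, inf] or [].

[2, 3, 13, inf]

Mod squares: a ≡ -14586, b ≡ -19. Check v ∈ {∞, 2, 3, 5, 7, 11, 13, 17, 19}.
v=7: a=7^4·(≡1), b=7^4·(≡1) mod 7; (1|7)=+1, (1|7)=+1; (−1)^{4·4·3}·(+1)^4·(+1)^4 = +1.
v=11: a=11^1·(≡1), b=11^0·(≡9) mod 11; (1|11)=+1, (9|11)=+1; (−1)^{1·0·5}·(+1)^0·(+1)^1 = +1.
v=∞: -14586 < 0 and -19 < 0  ⇒  (a,b)_∞ = -1.
v=13: a=13^3·(≡12), b=13^2·(≡2) mod 13; (12|13)=+1, (2|13)=-1; (−1)^{3·2·6}·(+1)^2·(-1)^3 = -1.
v=19: a=19^2·(≡4), b=19^1·(≡18) mod 19; (4|19)=+1, (18|19)=-1; (−1)^{2·1·9}·(+1)^1·(-1)^2 = +1.
v=17: a=17^3·(≡15), b=17^2·(≡15) mod 17; (15|17)=+1, (15|17)=+1; (−1)^{3·2·8}·(+1)^2·(+1)^3 = +1.
v=5: a=5^0·(≡4), b=5^-2·(≡4) mod 5; (4|5)=+1, (4|5)=+1; (−1)^{0·-2·2}·(+1)^-2·(+1)^0 = +1.
v=2: v_2(a)=5, v_2(b)=4; units ≡ 3, 5 (mod 8); ε·ε+αω+βω = 1·0+5·1+4·1 ≡ 1  ⇒  (a,b)_2 = -1.
v=3: a=3^-3·(≡1), b=3^-2·(≡2) mod 3; (1|3)=+1, (2|3)=-1; (−1)^{-3·-2·1}·(+1)^-2·(-1)^-3 = -1.
|Ram(-14586, -19)| = 4, even; anisotropic at {2, 3, 13, ∞}.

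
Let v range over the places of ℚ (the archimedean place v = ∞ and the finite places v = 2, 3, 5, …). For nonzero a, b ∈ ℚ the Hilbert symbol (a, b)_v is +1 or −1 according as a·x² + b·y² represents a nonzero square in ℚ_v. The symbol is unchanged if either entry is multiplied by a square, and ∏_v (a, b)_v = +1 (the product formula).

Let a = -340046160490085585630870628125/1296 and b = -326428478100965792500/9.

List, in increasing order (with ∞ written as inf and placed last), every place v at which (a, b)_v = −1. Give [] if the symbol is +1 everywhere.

Mod squares: a ≡ -1344005, b ≡ -37. Check v ∈ {∞, 2, 3, 5, 7, 13, 17, 23, 29, 31, 37}.
v=13: a=13^3·(≡1), b=13^4·(≡5) mod 13; (1|13)=+1, (5|13)=-1; (−1)^{3·4·6}·(+1)^4·(-1)^3 = -1.
v=∞: -1344005 < 0 and -37 < 0  ⇒  (a,b)_∞ = -1.
v=7: a=7^2·(≡1), b=7^0·(≡5) mod 7; (1|7)=+1, (5|7)=-1; (−1)^{2·0·3}·(+1)^0·(-1)^2 = +1.
v=23: a=23^3·(≡18), b=23^2·(≡3) mod 23; (18|23)=+1, (3|23)=+1; (−1)^{3·2·11}·(+1)^2·(+1)^3 = +1.
v=3: a=3^-4·(≡1), b=3^-2·(≡2) mod 3; (1|3)=+1, (2|3)=-1; (−1)^{-4·-2·1}·(+1)^-2·(-1)^-4 = +1.
v=29: a=29^3·(≡10), b=29^2·(≡2) mod 29; (10|29)=-1, (2|29)=-1; (−1)^{3·2·14}·(-1)^2·(-1)^3 = -1.
v=31: a=31^3·(≡5), b=31^2·(≡18) mod 31; (5|31)=+1, (18|31)=+1; (−1)^{3·2·15}·(+1)^2·(+1)^3 = +1.
v=2: v_2(a)=-4, v_2(b)=2; units ≡ 3, 3 (mod 8); ε·ε+αω+βω = 1·1+-4·1+2·1 ≡ 1  ⇒  (a,b)_2 = -1.
v=37: a=37^2·(≡14), b=37^1·(≡12) mod 37; (14|37)=-1, (12|37)=+1; (−1)^{2·1·18}·(-1)^1·(+1)^2 = -1.
v=5: a=5^5·(≡4), b=5^4·(≡3) mod 5; (4|5)=+1, (3|5)=-1; (−1)^{5·4·2}·(+1)^4·(-1)^5 = -1.
v=17: a=17^4·(≡16), b=17^2·(≡3) mod 17; (16|17)=+1, (3|17)=-1; (−1)^{4·2·8}·(+1)^2·(-1)^4 = +1.
Ram(-1344005, -37) = {2, 5, 13, 29, 37, ∞}; no ℚ_2-point on the conic.

[2, 5, 13, 29, 37, inf]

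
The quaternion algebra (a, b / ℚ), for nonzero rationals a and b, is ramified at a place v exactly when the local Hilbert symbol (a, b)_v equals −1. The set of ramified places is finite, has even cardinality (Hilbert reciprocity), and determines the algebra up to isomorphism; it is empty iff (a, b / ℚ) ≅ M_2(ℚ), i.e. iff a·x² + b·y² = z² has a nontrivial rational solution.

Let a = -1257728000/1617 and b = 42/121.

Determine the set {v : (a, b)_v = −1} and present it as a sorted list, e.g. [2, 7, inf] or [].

[3, 5]

(a, b) ≡ (-5610, 42) mod (ℚ^×)²; places V = {2, 3, 5, 7, 11, 17, ∞}.
(a,b)_∞: sgn(-5610)=−, sgn(42)=+, so +1.
(a,b)_3: α=-1, u≡2; β=1, v≡2 (mod 3); (2|3)=-1, (2|3)=-1; sign (−1)^1·-1^1·-1^-1 = -1.
(a,b)_2: α=11, β=1; u≡3, v≡5 (mod 8); ε(u)ε(v)=1·0, αω(v)=11·1, βω(u)=1·1; sum ≡ 0  ⇒  +1.
(a,b)_5: α=3, u≡3; β=0, v≡2 (mod 5); (3|5)=-1, (2|5)=-1; sign (−1)^0·-1^0·-1^3 = -1.
(a,b)_17: α=3, u≡10; β=0, v≡4 (mod 17); (10|17)=-1, (4|17)=+1; sign (−1)^0·-1^0·+1^3 = +1.
(a,b)_7: α=-2, u≡2; β=1, v≡3 (mod 7); (2|7)=+1, (3|7)=-1; sign (−1)^0·+1^1·-1^-2 = +1.
(a,b)_11: α=-1, u≡8; β=-2, v≡9 (mod 11); (8|11)=-1, (9|11)=+1; sign (−1)^0·-1^-2·+1^-1 = +1.
Ram(-5610, 42) = {3, 5}; no ℚ_3-point on the conic.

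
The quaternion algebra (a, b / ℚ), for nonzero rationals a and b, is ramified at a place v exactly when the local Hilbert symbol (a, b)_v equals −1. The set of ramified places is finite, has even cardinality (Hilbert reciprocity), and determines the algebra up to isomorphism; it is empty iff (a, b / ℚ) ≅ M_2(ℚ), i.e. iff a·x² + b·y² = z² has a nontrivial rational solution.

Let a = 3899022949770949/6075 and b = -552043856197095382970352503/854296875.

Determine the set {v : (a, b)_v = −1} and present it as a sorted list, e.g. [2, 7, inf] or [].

(a, b) ≡ (5811663, -442221) mod (ℚ^×)²; places V = {2, 3, 5, 7, 11, 13, 17, 19, 23, 29, 31, ∞}.
(a,b)_19: α=1, u≡3; β=2, v≡5 (mod 19); (3|19)=-1, (5|19)=+1; sign (−1)^0·-1^2·+1^1 = +1.
(a,b)_11: α=1, u≡1; β=2, v≡1 (mod 11); (1|11)=+1, (1|11)=+1; sign (−1)^0·+1^2·+1^1 = +1.
(a,b)_2: α=0, β=0; u≡7, v≡3 (mod 8); ε(u)ε(v)=1·1, αω(v)=0·1, βω(u)=0·0; sum ≡ 1  ⇒  -1.
(a,b)_29: α=2, u≡5; β=3, v≡23 (mod 29); (5|29)=+1, (23|29)=+1; sign (−1)^0·+1^3·+1^2 = +1.
(a,b)_∞: sgn(5811663)=+, sgn(-442221)=−, so +1.
(a,b)_23: α=1, u≡18; β=3, v≡12 (mod 23); (18|23)=+1, (12|23)=+1; sign (−1)^1·+1^3·+1^1 = -1.
(a,b)_31: α=1, u≡25; β=2, v≡4 (mod 31); (25|31)=+1, (4|31)=+1; sign (−1)^0·+1^2·+1^1 = +1.
(a,b)_13: α=3, u≡8; β=1, v≡9 (mod 13); (8|13)=-1, (9|13)=+1; sign (−1)^0·-1^1·+1^3 = -1.
(a,b)_7: α=2, u≡2; β=4, v≡2 (mod 7); (2|7)=+1, (2|7)=+1; sign (−1)^0·+1^4·+1^2 = +1.
(a,b)_3: α=-5, u≡1; β=-7, v≡1 (mod 3); (1|3)=+1, (1|3)=+1; sign (−1)^1·+1^-7·+1^-5 = -1.
(a,b)_17: α=2, u≡8; β=5, v≡14 (mod 17); (8|17)=+1, (14|17)=-1; sign (−1)^0·+1^5·-1^2 = +1.
(a,b)_5: α=-2, u≡3; β=-8, v≡1 (mod 5); (3|5)=-1, (1|5)=+1; sign (−1)^0·-1^-8·+1^-2 = +1.
(5811663, -442221 / ℚ) ramifies at {2, 3, 13, 23}: a division algebra.

[2, 3, 13, 23]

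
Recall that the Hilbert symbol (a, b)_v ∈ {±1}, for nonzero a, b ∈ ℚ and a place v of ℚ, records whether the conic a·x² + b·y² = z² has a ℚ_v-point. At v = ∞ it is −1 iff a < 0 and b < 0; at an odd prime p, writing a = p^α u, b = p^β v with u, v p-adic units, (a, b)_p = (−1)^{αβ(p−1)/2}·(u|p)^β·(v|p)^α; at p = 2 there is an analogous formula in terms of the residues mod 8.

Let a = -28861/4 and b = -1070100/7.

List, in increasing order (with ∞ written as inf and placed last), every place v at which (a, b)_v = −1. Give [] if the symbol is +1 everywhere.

[7, 19, 41, inf]

(a, b) ≡ (-589, -8323) mod (ℚ^×)²; places V = {2, 3, 5, 7, 19, 29, 31, 41, ∞}.
(a,b)_7: α=2, u≡5; β=-1, v≡4 (mod 7); (5|7)=-1, (4|7)=+1; sign (−1)^0·-1^-1·+1^2 = -1.
(a,b)_29: α=0, u≡13; β=1, v≡19 (mod 29); (13|29)=+1, (19|29)=-1; sign (−1)^0·+1^1·-1^0 = +1.
(a,b)_19: α=1, u≡5; β=0, v≡8 (mod 19); (5|19)=+1, (8|19)=-1; sign (−1)^0·+1^0·-1^1 = -1.
(a,b)_31: α=1, u≡23; β=0, v≡25 (mod 31); (23|31)=-1, (25|31)=+1; sign (−1)^0·-1^0·+1^1 = +1.
(a,b)_5: α=0, u≡1; β=2, v≡3 (mod 5); (1|5)=+1, (3|5)=-1; sign (−1)^0·+1^2·-1^0 = +1.
(a,b)_∞: sgn(-589)=−, sgn(-8323)=−, so -1.
(a,b)_41: α=0, u≡11; β=1, v≡20 (mod 41); (11|41)=-1, (20|41)=+1; sign (−1)^0·-1^1·+1^0 = -1.
(a,b)_2: α=-2, β=2; u≡3, v≡5 (mod 8); ε(u)ε(v)=1·0, αω(v)=-2·1, βω(u)=2·1; sum ≡ 0  ⇒  +1.
(a,b)_3: α=0, u≡2; β=2, v≡2 (mod 3); (2|3)=-1, (2|3)=-1; sign (−1)^0·-1^2·-1^0 = +1.
Ram(-589, -8323) = {7, 19, 41, ∞}; no ℚ_7-point on the conic.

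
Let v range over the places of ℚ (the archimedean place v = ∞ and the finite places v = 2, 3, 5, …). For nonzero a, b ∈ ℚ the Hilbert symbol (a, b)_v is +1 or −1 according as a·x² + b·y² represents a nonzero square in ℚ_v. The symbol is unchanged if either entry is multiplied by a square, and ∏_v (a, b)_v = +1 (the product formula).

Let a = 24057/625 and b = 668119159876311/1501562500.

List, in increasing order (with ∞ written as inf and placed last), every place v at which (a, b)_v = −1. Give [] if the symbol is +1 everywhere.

[11, 23]

(a, b) ≡ (33, 759) mod (ℚ^×)²; places V = {2, 3, 5, 11, 13, 23, 31, ∞}.
(a,b)_2: α=0, β=-2; u≡1, v≡7 (mod 8); ε(u)ε(v)=0·1, αω(v)=0·0, βω(u)=-2·0; sum ≡ 0  ⇒  +1.
(a,b)_23: α=0, u≡17; β=1, v≡15 (mod 23); (17|23)=-1, (15|23)=-1; sign (−1)^0·-1^1·-1^0 = -1.
(a,b)_∞: sgn(33)=+, sgn(759)=+, so +1.
(a,b)_13: α=0, u≡7; β=2, v≡11 (mod 13); (7|13)=-1, (11|13)=-1; sign (−1)^0·-1^2·-1^0 = +1.
(a,b)_11: α=1, u≡1; β=3, v≡4 (mod 11); (1|11)=+1, (4|11)=+1; sign (−1)^1·+1^3·+1^1 = -1.
(a,b)_31: α=0, u≡25; β=-2, v≡22 (mod 31); (25|31)=+1, (22|31)=-1; sign (−1)^0·+1^-2·-1^0 = +1.
(a,b)_5: α=-4, u≡2; β=-8, v≡4 (mod 5); (2|5)=-1, (4|5)=+1; sign (−1)^0·-1^-8·+1^-4 = +1.
(a,b)_3: α=7, u≡2; β=17, v≡1 (mod 3); (2|3)=-1, (1|3)=+1; sign (−1)^1·-1^17·+1^7 = +1.
|Ram(33, 759)| = 2, even; anisotropic at {11, 23}.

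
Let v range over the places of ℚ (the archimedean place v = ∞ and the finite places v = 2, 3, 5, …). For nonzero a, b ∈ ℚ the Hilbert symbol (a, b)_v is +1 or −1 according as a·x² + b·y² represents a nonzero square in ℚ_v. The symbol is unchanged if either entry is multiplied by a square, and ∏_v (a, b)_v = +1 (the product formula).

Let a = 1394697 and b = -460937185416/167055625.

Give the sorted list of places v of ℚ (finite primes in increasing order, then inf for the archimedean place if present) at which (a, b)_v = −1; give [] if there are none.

Mod squares: a ≡ 1394697, b ≡ -1039186. Check v ∈ {∞, 2, 3, 5, 11, 17, 19, 23, 29, 37, 41, 47}.
v=19: a=19^0·(≡2), b=19^1·(≡17) mod 19; (2|19)=-1, (17|19)=+1; (−1)^{0·1·9}·(-1)^1·(+1)^0 = -1.
v=3: a=3^1·(≡1), b=3^4·(≡2) mod 3; (1|3)=+1, (2|3)=-1; (−1)^{1·4·1}·(+1)^4·(-1)^1 = -1.
v=41: a=41^1·(≡28), b=41^1·(≡33) mod 41; (28|41)=-1, (33|41)=+1; (−1)^{1·1·20}·(-1)^1·(+1)^1 = -1.
v=17: a=17^1·(≡16), b=17^0·(≡10) mod 17; (16|17)=+1, (10|17)=-1; (−1)^{1·0·8}·(+1)^0·(-1)^1 = -1.
v=11: a=11^0·(≡7), b=11^-2·(≡10) mod 11; (7|11)=-1, (10|11)=-1; (−1)^{0·-2·5}·(-1)^-2·(-1)^0 = +1.
v=47: a=47^0·(≡19), b=47^-2·(≡5) mod 47; (19|47)=-1, (5|47)=-1; (−1)^{0·-2·23}·(-1)^-2·(-1)^0 = +1.
v=23: a=23^1·(≡11), b=23^1·(≡13) mod 23; (11|23)=-1, (13|23)=+1; (−1)^{1·1·11}·(-1)^1·(+1)^1 = +1.
v=37: a=37^0·(≡19), b=37^2·(≡28) mod 37; (19|37)=-1, (28|37)=+1; (−1)^{0·2·18}·(-1)^2·(+1)^0 = +1.
v=∞: 1394697 > 0 and -1039186 < 0  ⇒  (a,b)_∞ = +1.
v=5: a=5^0·(≡2), b=5^-4·(≡1) mod 5; (2|5)=-1, (1|5)=+1; (−1)^{0·-4·2}·(-1)^-4·(+1)^0 = +1.
v=29: a=29^1·(≡11), b=29^1·(≡8) mod 29; (11|29)=-1, (8|29)=-1; (−1)^{1·1·14}·(-1)^1·(-1)^1 = +1.
v=2: v_2(a)=0, v_2(b)=3; units ≡ 1, 7 (mod 8); ε·ε+αω+βω = 0·1+0·0+3·0 ≡ 0  ⇒  (a,b)_2 = +1.
|Ram(1394697, -1039186)| = 4, even; anisotropic at {3, 17, 19, 41}.

[3, 17, 19, 41]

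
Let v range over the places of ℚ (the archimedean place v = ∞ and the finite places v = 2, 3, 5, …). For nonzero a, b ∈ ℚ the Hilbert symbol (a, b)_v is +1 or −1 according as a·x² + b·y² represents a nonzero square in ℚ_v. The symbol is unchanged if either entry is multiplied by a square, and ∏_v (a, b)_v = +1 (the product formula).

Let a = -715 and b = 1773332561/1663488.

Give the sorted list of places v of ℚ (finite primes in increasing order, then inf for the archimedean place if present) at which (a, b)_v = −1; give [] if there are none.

[2, 5, 7, 13]

(a, b) ≡ (-715, 2002) mod (ℚ^×)²; places V = {2, 3, 5, 7, 11, 13, 19, ∞}.
(a,b)_2: α=0, β=-9; u≡5, v≡1 (mod 8); ε(u)ε(v)=0·0, αω(v)=0·0, βω(u)=-9·1; sum ≡ 1  ⇒  -1.
(a,b)_11: α=1, u≡1; β=7, v≡7 (mod 11); (1|11)=+1, (7|11)=-1; sign (−1)^1·+1^7·-1^1 = +1.
(a,b)_3: α=0, u≡2; β=-2, v≡1 (mod 3); (2|3)=-1, (1|3)=+1; sign (−1)^0·-1^-2·+1^0 = +1.
(a,b)_7: α=0, u≡6; β=1, v≡3 (mod 7); (6|7)=-1, (3|7)=-1; sign (−1)^0·-1^1·-1^0 = -1.
(a,b)_5: α=1, u≡2; β=0, v≡2 (mod 5); (2|5)=-1, (2|5)=-1; sign (−1)^0·-1^0·-1^1 = -1.
(a,b)_19: α=0, u≡7; β=-2, v≡7 (mod 19); (7|19)=+1, (7|19)=+1; sign (−1)^0·+1^-2·+1^0 = +1.
(a,b)_13: α=1, u≡10; β=1, v≡5 (mod 13); (10|13)=+1, (5|13)=-1; sign (−1)^0·+1^1·-1^1 = -1.
(a,b)_∞: sgn(-715)=−, sgn(2002)=+, so +1.
Ram(-715, 2002) = {2, 5, 7, 13}; no ℚ_2-point on the conic.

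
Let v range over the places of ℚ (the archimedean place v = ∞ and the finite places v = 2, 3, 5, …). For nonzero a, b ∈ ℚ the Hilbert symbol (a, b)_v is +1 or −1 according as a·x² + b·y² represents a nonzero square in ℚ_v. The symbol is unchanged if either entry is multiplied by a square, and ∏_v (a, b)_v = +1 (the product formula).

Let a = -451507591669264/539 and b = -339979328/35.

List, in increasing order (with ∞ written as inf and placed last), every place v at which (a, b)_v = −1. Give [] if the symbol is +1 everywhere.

[7, 11, 17, inf]

(a, b) ≡ (-11, -595) mod (ℚ^×)²; places V = {2, 5, 7, 11, 13, 17, 43, ∞}.
(a,b)_11: α=-1, u≡7; β=0, v≡2 (mod 11); (7|11)=-1, (2|11)=-1; sign (−1)^0·-1^0·-1^-1 = -1.
(a,b)_43: α=4, u≡34; β=2, v≡22 (mod 43); (34|43)=-1, (22|43)=-1; sign (−1)^0·-1^2·-1^4 = +1.
(a,b)_2: α=4, β=6; u≡5, v≡5 (mod 8); ε(u)ε(v)=0·0, αω(v)=4·1, βω(u)=6·1; sum ≡ 0  ⇒  +1.
(a,b)_13: α=4, u≡6; β=2, v≡10 (mod 13); (6|13)=-1, (10|13)=+1; sign (−1)^0·-1^2·+1^4 = +1.
(a,b)_∞: sgn(-11)=−, sgn(-595)=−, so -1.
(a,b)_7: α=-2, u≡6; β=-1, v≡5 (mod 7); (6|7)=-1, (5|7)=-1; sign (−1)^0·-1^-1·-1^-2 = -1.
(a,b)_17: α=2, u≡7; β=1, v≡16 (mod 17); (7|17)=-1, (16|17)=+1; sign (−1)^0·-1^1·+1^2 = -1.
(a,b)_5: α=0, u≡4; β=-1, v≡1 (mod 5); (4|5)=+1, (1|5)=+1; sign (−1)^0·+1^-1·+1^0 = +1.
|Ram(-11, -595)| = 4, even; anisotropic at {7, 11, 17, ∞}.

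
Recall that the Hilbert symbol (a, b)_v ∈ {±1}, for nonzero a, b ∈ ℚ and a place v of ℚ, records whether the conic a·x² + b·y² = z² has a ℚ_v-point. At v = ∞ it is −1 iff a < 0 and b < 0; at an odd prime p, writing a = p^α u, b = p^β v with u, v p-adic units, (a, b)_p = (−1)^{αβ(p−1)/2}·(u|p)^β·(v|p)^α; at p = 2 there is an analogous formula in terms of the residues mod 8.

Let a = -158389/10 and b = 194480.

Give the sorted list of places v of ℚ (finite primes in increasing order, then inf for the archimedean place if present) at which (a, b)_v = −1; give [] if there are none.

[5, 7, 11, 17]

Mod squares: a ≡ -13090, b ≡ 12155. Check v ∈ {∞, 2, 5, 7, 11, 13, 17}.
v=∞: -13090 < 0 and 12155 > 0  ⇒  (a,b)_∞ = +1.
v=13: a=13^0·(≡12), b=13^1·(≡10) mod 13; (12|13)=+1, (10|13)=+1; (−1)^{0·1·6}·(+1)^1·(+1)^0 = +1.
v=11: a=11^3·(≡9), b=11^1·(≡3) mod 11; (9|11)=+1, (3|11)=+1; (−1)^{3·1·5}·(+1)^1·(+1)^3 = -1.
v=17: a=17^1·(≡5), b=17^1·(≡16) mod 17; (5|17)=-1, (16|17)=+1; (−1)^{1·1·8}·(-1)^1·(+1)^1 = -1.
v=7: a=7^1·(≡6), b=7^0·(≡6) mod 7; (6|7)=-1, (6|7)=-1; (−1)^{1·0·3}·(-1)^0·(-1)^1 = -1.
v=5: a=5^-1·(≡3), b=5^1·(≡1) mod 5; (3|5)=-1, (1|5)=+1; (−1)^{-1·1·2}·(-1)^1·(+1)^-1 = -1.
v=2: v_2(a)=-1, v_2(b)=4; units ≡ 7, 3 (mod 8); ε·ε+αω+βω = 1·1+-1·1+4·0 ≡ 0  ⇒  (a,b)_2 = +1.
|Ram(-13090, 12155)| = 4, even; anisotropic at {5, 7, 11, 17}.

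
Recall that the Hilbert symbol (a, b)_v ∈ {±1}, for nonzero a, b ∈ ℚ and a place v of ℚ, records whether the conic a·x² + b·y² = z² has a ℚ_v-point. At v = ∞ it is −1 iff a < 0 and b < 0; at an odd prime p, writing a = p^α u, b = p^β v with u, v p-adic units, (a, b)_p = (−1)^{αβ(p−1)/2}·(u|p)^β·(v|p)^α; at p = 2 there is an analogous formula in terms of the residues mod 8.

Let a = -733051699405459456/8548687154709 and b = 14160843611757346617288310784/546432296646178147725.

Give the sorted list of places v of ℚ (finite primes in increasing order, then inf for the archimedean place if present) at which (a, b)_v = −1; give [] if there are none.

Mod squares: a ≡ -221, b ≡ 46189. Check v ∈ {∞, 2, 3, 5, 11, 13, 17, 19, 23, 41}.
v=5: a=5^0·(≡1), b=5^-2·(≡1) mod 5; (1|5)=+1, (1|5)=+1; (−1)^{0·-2·2}·(+1)^-2·(+1)^0 = +1.
v=17: a=17^-1·(≡15), b=17^-1·(≡12) mod 17; (15|17)=+1, (12|17)=-1; (−1)^{-1·-1·8}·(+1)^-1·(-1)^-1 = -1.
v=19: a=19^2·(≡9), b=19^5·(≡2) mod 19; (9|19)=+1, (2|19)=-1; (−1)^{2·5·9}·(+1)^5·(-1)^2 = +1.
v=3: a=3^-4·(≡1), b=3^-6·(≡1) mod 3; (1|3)=+1, (1|3)=+1; (−1)^{-4·-6·1}·(+1)^-6·(+1)^-4 = +1.
v=2: v_2(a)=12, v_2(b)=14; units ≡ 3, 5 (mod 8); ε·ε+αω+βω = 1·0+12·1+14·1 ≡ 0  ⇒  (a,b)_2 = +1.
v=∞: -221 < 0 and 46189 > 0  ⇒  (a,b)_∞ = +1.
v=23: a=23^4·(≡2), b=23^6·(≡10) mod 23; (2|23)=+1, (10|23)=-1; (−1)^{4·6·11}·(+1)^6·(-1)^4 = +1.
v=41: a=41^-4·(≡39), b=41^-6·(≡32) mod 41; (39|41)=+1, (32|41)=+1; (−1)^{-4·-6·20}·(+1)^-6·(+1)^-4 = +1.
v=11: a=11^6·(≡7), b=11^9·(≡2) mod 11; (7|11)=-1, (2|11)=-1; (−1)^{6·9·5}·(-1)^9·(-1)^6 = -1.
v=13: a=13^-3·(≡3), b=13^-5·(≡3) mod 13; (3|13)=+1, (3|13)=+1; (−1)^{-3·-5·6}·(+1)^-5·(+1)^-3 = +1.
|Ram(-221, 46189)| = 2, even; anisotropic at {11, 17}.

[11, 17]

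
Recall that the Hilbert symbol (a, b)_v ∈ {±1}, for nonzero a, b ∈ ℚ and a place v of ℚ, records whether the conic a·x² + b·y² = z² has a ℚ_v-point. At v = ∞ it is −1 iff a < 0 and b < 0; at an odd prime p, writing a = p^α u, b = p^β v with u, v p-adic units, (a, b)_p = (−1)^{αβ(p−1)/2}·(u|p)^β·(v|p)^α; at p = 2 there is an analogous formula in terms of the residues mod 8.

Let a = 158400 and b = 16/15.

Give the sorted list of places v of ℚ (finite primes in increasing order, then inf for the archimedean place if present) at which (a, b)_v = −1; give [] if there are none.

(a, b) ≡ (11, 15) mod (ℚ^×)²; places V = {2, 3, 5, 11, ∞}.
(a,b)_11: α=1, u≡1; β=0, v≡4 (mod 11); (1|11)=+1, (4|11)=+1; sign (−1)^0·+1^0·+1^1 = +1.
(a,b)_5: α=2, u≡1; β=-1, v≡2 (mod 5); (1|5)=+1, (2|5)=-1; sign (−1)^0·+1^-1·-1^2 = +1.
(a,b)_∞: sgn(11)=+, sgn(15)=+, so +1.
(a,b)_2: α=6, β=4; u≡3, v≡7 (mod 8); ε(u)ε(v)=1·1, αω(v)=6·0, βω(u)=4·1; sum ≡ 1  ⇒  -1.
(a,b)_3: α=2, u≡2; β=-1, v≡2 (mod 3); (2|3)=-1, (2|3)=-1; sign (−1)^0·-1^-1·-1^2 = -1.
Ram(11, 15) = {2, 3}; no ℚ_2-point on the conic.

[2, 3]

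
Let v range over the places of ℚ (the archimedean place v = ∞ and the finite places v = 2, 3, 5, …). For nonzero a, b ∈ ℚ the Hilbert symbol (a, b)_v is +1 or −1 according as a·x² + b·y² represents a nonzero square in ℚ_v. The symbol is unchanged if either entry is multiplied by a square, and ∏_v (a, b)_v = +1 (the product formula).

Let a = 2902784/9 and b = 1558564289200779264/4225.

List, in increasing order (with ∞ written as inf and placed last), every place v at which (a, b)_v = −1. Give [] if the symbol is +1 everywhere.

[2, 17, 23, 29]

(a, b) ≡ (11339, 391) mod (ℚ^×)²; places V = {2, 3, 5, 13, 17, 23, 29, ∞}.
(a,b)_3: α=-2, u≡2; β=2, v≡1 (mod 3); (2|3)=-1, (1|3)=+1; sign (−1)^0·-1^2·+1^-2 = +1.
(a,b)_29: α=1, u≡18; β=4, v≡19 (mod 29); (18|29)=-1, (19|29)=-1; sign (−1)^0·-1^4·-1^1 = -1.
(a,b)_∞: sgn(11339)=+, sgn(391)=+, so +1.
(a,b)_23: α=1, u≡11; β=3, v≡11 (mod 23); (11|23)=-1, (11|23)=-1; sign (−1)^1·-1^3·-1^1 = -1.
(a,b)_2: α=8, β=12; u≡3, v≡7 (mod 8); ε(u)ε(v)=1·1, αω(v)=8·0, βω(u)=12·1; sum ≡ 1  ⇒  -1.
(a,b)_17: α=1, u≡8; β=3, v≡14 (mod 17); (8|17)=+1, (14|17)=-1; sign (−1)^0·+1^3·-1^1 = -1.
(a,b)_5: α=0, u≡1; β=-2, v≡1 (mod 5); (1|5)=+1, (1|5)=+1; sign (−1)^0·+1^-2·+1^0 = +1.
(a,b)_13: α=0, u≡3; β=-2, v≡12 (mod 13); (3|13)=+1, (12|13)=+1; sign (−1)^0·+1^-2·+1^0 = +1.
|Ram(11339, 391)| = 4, even; anisotropic at {2, 17, 23, 29}.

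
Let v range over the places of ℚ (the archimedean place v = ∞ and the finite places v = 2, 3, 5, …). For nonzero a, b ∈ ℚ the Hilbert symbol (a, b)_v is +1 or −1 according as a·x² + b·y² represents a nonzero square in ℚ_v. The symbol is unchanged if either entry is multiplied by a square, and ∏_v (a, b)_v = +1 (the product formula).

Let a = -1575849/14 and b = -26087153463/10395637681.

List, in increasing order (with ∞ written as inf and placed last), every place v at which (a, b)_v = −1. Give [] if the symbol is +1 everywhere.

(a, b) ≡ (-7854, -7) mod (ℚ^×)²; places V = {2, 3, 7, 11, 13, 17, 19, 23, 31, 53, ∞}.
(a,b)_13: α=0, u≡11; β=-2, v≡2 (mod 13); (11|13)=-1, (2|13)=-1; sign (−1)^0·-1^-2·-1^0 = +1.
(a,b)_2: α=-1, β=0; u≡1, v≡1 (mod 8); ε(u)ε(v)=0·0, αω(v)=-1·0, βω(u)=0·0; sum ≡ 0  ⇒  +1.
(a,b)_∞: sgn(-7854)=−, sgn(-7)=−, so -1.
(a,b)_19: α=0, u≡13; β=2, v≡8 (mod 19); (13|19)=-1, (8|19)=-1; sign (−1)^0·-1^2·-1^0 = +1.
(a,b)_23: α=0, u≡3; β=-2, v≡6 (mod 23); (3|23)=+1, (6|23)=+1; sign (−1)^0·+1^-2·+1^0 = +1.
(a,b)_11: α=1, u≡9; β=-2, v≡5 (mod 11); (9|11)=+1, (5|11)=+1; sign (−1)^0·+1^-2·+1^1 = +1.
(a,b)_3: α=1, u≡1; β=6, v≡2 (mod 3); (1|3)=+1, (2|3)=-1; sign (−1)^0·+1^6·-1^1 = -1.
(a,b)_7: α=-1, u≡6; β=3, v≡3 (mod 7); (6|7)=-1, (3|7)=-1; sign (−1)^1·-1^3·-1^-1 = -1.
(a,b)_31: α=0, u≡7; β=-2, v≡26 (mod 31); (7|31)=+1, (26|31)=-1; sign (−1)^0·+1^-2·-1^0 = +1.
(a,b)_53: α=2, u≡47; β=0, v≡44 (mod 53); (47|53)=+1, (44|53)=+1; sign (−1)^0·+1^0·+1^2 = +1.
(a,b)_17: α=1, u≡10; β=2, v≡5 (mod 17); (10|17)=-1, (5|17)=-1; sign (−1)^0·-1^2·-1^1 = -1.
Ram(-7854, -7) = {3, 7, 17, ∞}; no ℚ_3-point on the conic.

[3, 7, 17, inf]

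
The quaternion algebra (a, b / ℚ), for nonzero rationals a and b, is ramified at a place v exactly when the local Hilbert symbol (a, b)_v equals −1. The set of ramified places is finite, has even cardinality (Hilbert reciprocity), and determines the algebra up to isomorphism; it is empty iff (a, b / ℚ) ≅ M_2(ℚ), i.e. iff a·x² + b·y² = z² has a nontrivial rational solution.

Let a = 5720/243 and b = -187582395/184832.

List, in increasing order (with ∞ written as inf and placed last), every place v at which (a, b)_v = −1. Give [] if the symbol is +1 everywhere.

(a, b) ≡ (4290, -2310) mod (ℚ^×)²; places V = {2, 3, 5, 7, 11, 13, 19, 31, ∞}.
(a,b)_11: α=1, u≡3; β=1, v≡8 (mod 11); (3|11)=+1, (8|11)=-1; sign (−1)^1·+1^1·-1^1 = +1.
(a,b)_2: α=3, β=-9; u≡1, v≡5 (mod 8); ε(u)ε(v)=0·0, αω(v)=3·1, βω(u)=-9·0; sum ≡ 1  ⇒  -1.
(a,b)_∞: sgn(4290)=+, sgn(-2310)=−, so +1.
(a,b)_5: α=1, u≡3; β=1, v≡3 (mod 5); (3|5)=-1, (3|5)=-1; sign (−1)^0·-1^1·-1^1 = +1.
(a,b)_19: α=0, u≡14; β=-2, v≡12 (mod 19); (14|19)=-1, (12|19)=-1; sign (−1)^0·-1^-2·-1^0 = +1.
(a,b)_7: α=0, u≡3; β=1, v≡5 (mod 7); (3|7)=-1, (5|7)=-1; sign (−1)^0·-1^1·-1^0 = -1.
(a,b)_3: α=-5, u≡2; β=1, v≡1 (mod 3); (2|3)=-1, (1|3)=+1; sign (−1)^1·-1^1·+1^-5 = +1.
(a,b)_31: α=0, u≡3; β=2, v≡26 (mod 31); (3|31)=-1, (26|31)=-1; sign (−1)^0·-1^2·-1^0 = +1.
(a,b)_13: α=1, u≡7; β=2, v≡1 (mod 13); (7|13)=-1, (1|13)=+1; sign (−1)^0·-1^2·+1^1 = +1.
|Ram(4290, -2310)| = 2, even; anisotropic at {2, 7}.

[2, 7]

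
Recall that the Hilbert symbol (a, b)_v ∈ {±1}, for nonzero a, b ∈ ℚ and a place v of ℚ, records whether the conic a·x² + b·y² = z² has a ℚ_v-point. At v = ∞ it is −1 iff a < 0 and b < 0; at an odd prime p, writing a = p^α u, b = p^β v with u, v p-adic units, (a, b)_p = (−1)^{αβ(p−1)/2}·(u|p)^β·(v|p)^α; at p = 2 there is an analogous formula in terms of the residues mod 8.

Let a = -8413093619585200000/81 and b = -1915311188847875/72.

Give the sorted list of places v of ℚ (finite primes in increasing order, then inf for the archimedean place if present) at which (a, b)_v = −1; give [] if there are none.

(a, b) ≡ (-520030, -2470) mod (ℚ^×)²; places V = {2, 3, 5, 7, 13, 17, 19, 23, ∞}.
(a,b)_2: α=7, β=-3; u≡1, v≡5 (mod 8); ε(u)ε(v)=0·0, αω(v)=7·1, βω(u)=-3·0; sum ≡ 1  ⇒  -1.
(a,b)_19: α=1, u≡7; β=1, v≡2 (mod 19); (7|19)=+1, (2|19)=-1; sign (−1)^1·+1^1·-1^1 = +1.
(a,b)_23: α=1, u≡20; β=2, v≡21 (mod 23); (20|23)=-1, (21|23)=-1; sign (−1)^0·-1^2·-1^1 = -1.
(a,b)_5: α=5, u≡1; β=3, v≡1 (mod 5); (1|5)=+1, (1|5)=+1; sign (−1)^0·+1^3·+1^5 = +1.
(a,b)_13: α=4, u≡1; β=3, v≡7 (mod 13); (1|13)=+1, (7|13)=-1; sign (−1)^0·+1^3·-1^4 = +1.
(a,b)_17: α=3, u≡12; β=2, v≡6 (mod 17); (12|17)=-1, (6|17)=-1; sign (−1)^0·-1^2·-1^3 = -1.
(a,b)_3: α=-4, u≡2; β=-2, v≡2 (mod 3); (2|3)=-1, (2|3)=-1; sign (−1)^0·-1^-2·-1^-4 = +1.
(a,b)_7: α=3, u≡1; β=4, v≡1 (mod 7); (1|7)=+1, (1|7)=+1; sign (−1)^0·+1^4·+1^3 = +1.
(a,b)_∞: sgn(-520030)=−, sgn(-2470)=−, so -1.
Ram(-520030, -2470) = {2, 17, 23, ∞}; no ℚ_2-point on the conic.

[2, 17, 23, inf]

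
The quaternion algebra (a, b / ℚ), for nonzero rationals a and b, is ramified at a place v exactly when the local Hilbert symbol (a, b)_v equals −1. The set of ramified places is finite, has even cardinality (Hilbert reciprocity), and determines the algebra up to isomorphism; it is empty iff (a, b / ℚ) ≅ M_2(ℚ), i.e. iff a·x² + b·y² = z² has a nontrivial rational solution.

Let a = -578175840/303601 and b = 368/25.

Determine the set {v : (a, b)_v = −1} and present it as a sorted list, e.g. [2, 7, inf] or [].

[3, 5]

(a, b) ≡ (-7590, 23) mod (ℚ^×)²; places V = {2, 3, 5, 11, 19, 23, 29, ∞}.
(a,b)_29: α=-2, u≡18; β=0, v≡24 (mod 29); (18|29)=-1, (24|29)=+1; sign (−1)^0·-1^0·+1^-2 = +1.
(a,b)_2: α=5, β=4; u≡5, v≡7 (mod 8); ε(u)ε(v)=0·1, αω(v)=5·0, βω(u)=4·1; sum ≡ 0  ⇒  +1.
(a,b)_∞: sgn(-7590)=−, sgn(23)=+, so +1.
(a,b)_5: α=1, u≡2; β=-2, v≡3 (mod 5); (2|5)=-1, (3|5)=-1; sign (−1)^0·-1^-2·-1^1 = -1.
(a,b)_11: α=1, u≡3; β=0, v≡9 (mod 11); (3|11)=+1, (9|11)=+1; sign (−1)^0·+1^0·+1^1 = +1.
(a,b)_3: α=3, u≡2; β=0, v≡2 (mod 3); (2|3)=-1, (2|3)=-1; sign (−1)^0·-1^0·-1^3 = -1.
(a,b)_19: α=-2, u≡10; β=0, v≡17 (mod 19); (10|19)=-1, (17|19)=+1; sign (−1)^0·-1^0·+1^-2 = +1.
(a,b)_23: α=3, u≡21; β=1, v≡8 (mod 23); (21|23)=-1, (8|23)=+1; sign (−1)^1·-1^1·+1^3 = +1.
|Ram(-7590, 23)| = 2, even; anisotropic at {3, 5}.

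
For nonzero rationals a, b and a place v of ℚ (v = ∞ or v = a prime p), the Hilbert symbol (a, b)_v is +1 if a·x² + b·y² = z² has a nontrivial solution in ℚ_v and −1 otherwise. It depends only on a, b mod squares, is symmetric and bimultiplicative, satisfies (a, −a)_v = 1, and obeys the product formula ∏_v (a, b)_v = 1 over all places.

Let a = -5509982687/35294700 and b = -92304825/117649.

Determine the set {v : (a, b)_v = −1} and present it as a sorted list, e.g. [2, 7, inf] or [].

[2, 3, 29, inf]

Mod squares: a ≡ -99789, b ≡ -2697. Check v ∈ {∞, 2, 3, 5, 7, 11, 29, 31, 37}.
v=29: a=29^1·(≡12), b=29^1·(≡22) mod 29; (12|29)=-1, (22|29)=+1; (−1)^{1·1·14}·(-1)^1·(+1)^1 = -1.
v=5: a=5^-2·(≡1), b=5^2·(≡3) mod 5; (1|5)=+1, (3|5)=-1; (−1)^{-2·2·2}·(+1)^2·(-1)^-2 = +1.
v=31: a=31^1·(≡20), b=31^1·(≡17) mod 31; (20|31)=+1, (17|31)=-1; (−1)^{1·1·15}·(+1)^1·(-1)^1 = +1.
v=2: v_2(a)=-2, v_2(b)=0; units ≡ 3, 7 (mod 8); ε·ε+αω+βω = 1·1+-2·0+0·1 ≡ 1  ⇒  (a,b)_2 = -1.
v=∞: -99789 < 0 and -2697 < 0  ⇒  (a,b)_∞ = -1.
v=3: a=3^-1·(≡1), b=3^1·(≡1) mod 3; (1|3)=+1, (1|3)=+1; (−1)^{-1·1·1}·(+1)^1·(+1)^-1 = -1.
v=37: a=37^3·(≡21), b=37^2·(≡1) mod 37; (21|37)=+1, (1|37)=+1; (−1)^{3·2·18}·(+1)^2·(+1)^3 = +1.
v=7: a=7^-6·(≡6), b=7^-6·(≡3) mod 7; (6|7)=-1, (3|7)=-1; (−1)^{-6·-6·3}·(-1)^-6·(-1)^-6 = +1.
v=11: a=11^2·(≡5), b=11^0·(≡9) mod 11; (5|11)=+1, (9|11)=+1; (−1)^{2·0·5}·(+1)^0·(+1)^2 = +1.
|Ram(-99789, -2697)| = 4, even; anisotropic at {2, 3, 29, ∞}.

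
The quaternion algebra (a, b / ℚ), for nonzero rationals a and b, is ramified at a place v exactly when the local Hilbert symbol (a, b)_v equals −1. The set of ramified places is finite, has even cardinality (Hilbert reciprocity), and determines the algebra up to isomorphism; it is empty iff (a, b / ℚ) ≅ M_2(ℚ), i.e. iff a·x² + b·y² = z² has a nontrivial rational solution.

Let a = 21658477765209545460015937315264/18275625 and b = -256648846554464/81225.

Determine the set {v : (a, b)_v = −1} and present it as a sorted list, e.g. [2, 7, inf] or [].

[13, 29, 31, 43]

Mod squares: a ≡ 889111, b ≡ -23116886. Check v ∈ {∞, 2, 3, 5, 7, 13, 17, 19, 23, 29, 31, 43}.
v=43: a=43^3·(≡30), b=43^1·(≡2) mod 43; (30|43)=-1, (2|43)=-1; (−1)^{3·1·21}·(-1)^1·(-1)^3 = -1.
v=19: a=19^-2·(≡4), b=19^-2·(≡2) mod 19; (4|19)=+1, (2|19)=-1; (−1)^{-2·-2·9}·(+1)^-2·(-1)^-2 = +1.
v=∞: 889111 > 0 and -23116886 < 0  ⇒  (a,b)_∞ = +1.
v=17: a=17^4·(≡12), b=17^2·(≡12) mod 17; (12|17)=-1, (12|17)=-1; (−1)^{4·2·8}·(-1)^2·(-1)^4 = +1.
v=13: a=13^0·(≡11), b=13^1·(≡1) mod 13; (11|13)=-1, (1|13)=+1; (−1)^{0·1·6}·(-1)^1·(+1)^0 = -1.
v=31: a=31^3·(≡12), b=31^1·(≡17) mod 31; (12|31)=-1, (17|31)=-1; (−1)^{3·1·15}·(-1)^1·(-1)^3 = -1.
v=2: v_2(a)=6, v_2(b)=5; units ≡ 7, 5 (mod 8); ε·ε+αω+βω = 1·0+6·1+5·0 ≡ 0  ⇒  (a,b)_2 = +1.
v=3: a=3^-4·(≡1), b=3^-2·(≡1) mod 3; (1|3)=+1, (1|3)=+1; (−1)^{-4·-2·1}·(+1)^-2·(+1)^-4 = +1.
v=7: a=7^8·(≡6), b=7^4·(≡5) mod 7; (6|7)=-1, (5|7)=-1; (−1)^{8·4·3}·(-1)^4·(-1)^8 = +1.
v=29: a=29^3·(≡5), b=29^1·(≡3) mod 29; (5|29)=+1, (3|29)=-1; (−1)^{3·1·14}·(+1)^1·(-1)^3 = -1.
v=5: a=5^-4·(≡4), b=5^-2·(≡4) mod 5; (4|5)=+1, (4|5)=+1; (−1)^{-4·-2·2}·(+1)^-2·(+1)^-4 = +1.
v=23: a=23^3·(≡20), b=23^1·(≡2) mod 23; (20|23)=-1, (2|23)=+1; (−1)^{3·1·11}·(-1)^1·(+1)^3 = +1.
Ram(889111, -23116886) = {13, 29, 31, 43}; no ℚ_13-point on the conic.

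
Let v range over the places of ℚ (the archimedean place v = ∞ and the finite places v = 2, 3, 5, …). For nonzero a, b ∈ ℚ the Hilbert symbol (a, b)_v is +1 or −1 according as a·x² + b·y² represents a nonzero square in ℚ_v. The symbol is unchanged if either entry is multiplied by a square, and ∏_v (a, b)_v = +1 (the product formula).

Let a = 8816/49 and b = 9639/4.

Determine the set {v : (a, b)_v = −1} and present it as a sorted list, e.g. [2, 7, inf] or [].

[2, 7, 17, 29]

(a, b) ≡ (551, 119) mod (ℚ^×)²; places V = {2, 3, 7, 17, 19, 29, ∞}.
(a,b)_3: α=0, u≡2; β=4, v≡2 (mod 3); (2|3)=-1, (2|3)=-1; sign (−1)^0·-1^4·-1^0 = +1.
(a,b)_2: α=4, β=-2; u≡7, v≡7 (mod 8); ε(u)ε(v)=1·1, αω(v)=4·0, βω(u)=-2·0; sum ≡ 1  ⇒  -1.
(a,b)_17: α=0, u≡12; β=1, v≡10 (mod 17); (12|17)=-1, (10|17)=-1; sign (−1)^0·-1^1·-1^0 = -1.
(a,b)_∞: sgn(551)=+, sgn(119)=+, so +1.
(a,b)_7: α=-2, u≡3; β=1, v≡3 (mod 7); (3|7)=-1, (3|7)=-1; sign (−1)^0·-1^1·-1^-2 = -1.
(a,b)_29: α=1, u≡21; β=0, v≡10 (mod 29); (21|29)=-1, (10|29)=-1; sign (−1)^0·-1^0·-1^1 = -1.
(a,b)_19: α=1, u≡18; β=0, v≡11 (mod 19); (18|19)=-1, (11|19)=+1; sign (−1)^0·-1^0·+1^1 = +1.
Ram(551, 119) = {2, 7, 17, 29}; no ℚ_2-point on the conic.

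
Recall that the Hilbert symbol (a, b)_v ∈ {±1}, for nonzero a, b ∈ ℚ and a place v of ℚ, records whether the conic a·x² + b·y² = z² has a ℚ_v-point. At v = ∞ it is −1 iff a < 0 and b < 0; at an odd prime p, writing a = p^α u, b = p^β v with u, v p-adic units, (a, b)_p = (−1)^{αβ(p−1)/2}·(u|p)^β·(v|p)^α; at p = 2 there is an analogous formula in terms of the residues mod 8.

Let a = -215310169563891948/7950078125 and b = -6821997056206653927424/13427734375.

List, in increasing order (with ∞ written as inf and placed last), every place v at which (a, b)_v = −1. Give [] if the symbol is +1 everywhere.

Mod squares: a ≡ -7735, b ≡ -5005. Check v ∈ {∞, 2, 3, 5, 7, 11, 13, 17, 29, 31, 41}.
v=11: a=11^-2·(≡1), b=11^-1·(≡7) mod 11; (1|11)=+1, (7|11)=-1; (−1)^{-2·-1·5}·(+1)^-1·(-1)^-2 = +1.
v=∞: -7735 < 0 and -5005 < 0  ⇒  (a,b)_∞ = -1.
v=29: a=29^-2·(≡26), b=29^0·(≡10) mod 29; (26|29)=-1, (10|29)=-1; (−1)^{-2·0·14}·(-1)^0·(-1)^-2 = +1.
v=13: a=13^3·(≡4), b=13^5·(≡2) mod 13; (4|13)=+1, (2|13)=-1; (−1)^{3·5·6}·(+1)^5·(-1)^3 = -1.
v=3: a=3^2·(≡2), b=3^0·(≡2) mod 3; (2|3)=-1, (2|3)=-1; (−1)^{2·0·1}·(-1)^0·(-1)^2 = +1.
v=17: a=17^3·(≡1), b=17^2·(≡11) mod 17; (1|17)=+1, (11|17)=-1; (−1)^{3·2·8}·(+1)^2·(-1)^3 = -1.
v=31: a=31^2·(≡23), b=31^4·(≡12) mod 31; (23|31)=-1, (12|31)=-1; (−1)^{2·4·15}·(-1)^4·(-1)^2 = +1.
v=5: a=5^-7·(≡2), b=5^-13·(≡1) mod 5; (2|5)=-1, (1|5)=+1; (−1)^{-7·-13·2}·(-1)^-13·(+1)^-7 = -1.
v=7: a=7^3·(≡4), b=7^5·(≡6) mod 7; (4|7)=+1, (6|7)=-1; (−1)^{3·5·3}·(+1)^5·(-1)^3 = +1.
v=41: a=41^2·(≡24), b=41^0·(≡28) mod 41; (24|41)=-1, (28|41)=-1; (−1)^{2·0·20}·(-1)^0·(-1)^2 = +1.
v=2: v_2(a)=2, v_2(b)=12; units ≡ 1, 3 (mod 8); ε·ε+αω+βω = 0·1+2·1+12·0 ≡ 0  ⇒  (a,b)_2 = +1.
|Ram(-7735, -5005)| = 4, even; anisotropic at {5, 13, 17, ∞}.

[5, 13, 17, inf]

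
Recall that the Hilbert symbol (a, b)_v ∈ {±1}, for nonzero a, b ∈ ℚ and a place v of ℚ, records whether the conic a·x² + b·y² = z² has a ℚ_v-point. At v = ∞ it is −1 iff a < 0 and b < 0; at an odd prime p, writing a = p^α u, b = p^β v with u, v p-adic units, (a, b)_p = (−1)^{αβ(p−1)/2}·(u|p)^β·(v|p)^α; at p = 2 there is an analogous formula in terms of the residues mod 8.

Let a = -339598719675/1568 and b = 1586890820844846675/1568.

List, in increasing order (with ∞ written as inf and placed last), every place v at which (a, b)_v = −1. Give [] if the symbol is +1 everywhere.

[19, 37]

Mod squares: a ≡ -28934, b ≡ 646. Check v ∈ {∞, 2, 3, 5, 7, 17, 19, 23, 37}.
v=∞: -28934 < 0 and 646 > 0  ⇒  (a,b)_∞ = +1.
v=7: a=7^-2·(≡4), b=7^-2·(≡1) mod 7; (4|7)=+1, (1|7)=+1; (−1)^{-2·-2·3}·(+1)^-2·(+1)^-2 = +1.
v=23: a=23^1·(≡10), b=23^2·(≡12) mod 23; (10|23)=-1, (12|23)=+1; (−1)^{1·2·11}·(-1)^2·(+1)^1 = +1.
v=19: a=19^2·(≡2), b=19^3·(≡13) mod 19; (2|19)=-1, (13|19)=-1; (−1)^{2·3·9}·(-1)^3·(-1)^2 = -1.
v=17: a=17^3·(≡13), b=17^5·(≡8) mod 17; (13|17)=+1, (8|17)=+1; (−1)^{3·5·8}·(+1)^5·(+1)^3 = +1.
v=3: a=3^2·(≡1), b=3^2·(≡1) mod 3; (1|3)=+1, (1|3)=+1; (−1)^{2·2·1}·(+1)^2·(+1)^2 = +1.
v=37: a=37^1·(≡31), b=37^2·(≡35) mod 37; (31|37)=-1, (35|37)=-1; (−1)^{1·2·18}·(-1)^2·(-1)^1 = -1.
v=5: a=5^2·(≡1), b=5^2·(≡4) mod 5; (1|5)=+1, (4|5)=+1; (−1)^{2·2·2}·(+1)^2·(+1)^2 = +1.
v=2: v_2(a)=-5, v_2(b)=-5; units ≡ 5, 3 (mod 8); ε·ε+αω+βω = 0·1+-5·1+-5·1 ≡ 0  ⇒  (a,b)_2 = +1.
Ram(-28934, 646) = {19, 37}; no ℚ_19-point on the conic.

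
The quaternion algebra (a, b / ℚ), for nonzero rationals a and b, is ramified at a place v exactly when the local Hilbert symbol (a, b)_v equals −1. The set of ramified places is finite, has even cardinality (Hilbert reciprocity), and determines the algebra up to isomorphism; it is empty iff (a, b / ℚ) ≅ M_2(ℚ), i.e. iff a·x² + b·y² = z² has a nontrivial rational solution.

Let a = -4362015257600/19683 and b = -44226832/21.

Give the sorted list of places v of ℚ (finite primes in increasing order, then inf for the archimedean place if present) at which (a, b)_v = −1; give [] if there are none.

[7, 13, 19, inf]

(a, b) ≡ (-1768767, -160797) mod (ℚ^×)²; places V = {2, 3, 5, 7, 11, 13, 17, 19, 31, ∞}.
(a,b)_3: α=-9, u≡1; β=-1, v≡2 (mod 3); (1|3)=+1, (2|3)=-1; sign (−1)^1·+1^-1·-1^-9 = +1.
(a,b)_31: α=1, u≡16; β=1, v≡30 (mod 31); (16|31)=+1, (30|31)=-1; sign (−1)^1·+1^1·-1^1 = +1.
(a,b)_17: α=2, u≡9; β=0, v≡7 (mod 17); (9|17)=+1, (7|17)=-1; sign (−1)^0·+1^0·-1^2 = +1.
(a,b)_∞: sgn(-1768767)=−, sgn(-160797)=−, so -1.
(a,b)_7: α=1, u≡6; β=-1, v≡5 (mod 7); (6|7)=-1, (5|7)=-1; sign (−1)^1·-1^-1·-1^1 = -1.
(a,b)_13: α=1, u≡10; β=1, v≡11 (mod 13); (10|13)=+1, (11|13)=-1; sign (−1)^0·+1^1·-1^1 = -1.
(a,b)_11: α=1, u≡9; β=0, v≡1 (mod 11); (9|11)=+1, (1|11)=+1; sign (−1)^0·+1^0·+1^1 = +1.
(a,b)_5: α=2, u≡2; β=0, v≡3 (mod 5); (2|5)=-1, (3|5)=-1; sign (−1)^0·-1^0·-1^2 = +1.
(a,b)_2: α=10, β=4; u≡1, v≡3 (mod 8); ε(u)ε(v)=0·1, αω(v)=10·1, βω(u)=4·0; sum ≡ 0  ⇒  +1.
(a,b)_19: α=1, u≡17; β=3, v≡6 (mod 19); (17|19)=+1, (6|19)=+1; sign (−1)^1·+1^3·+1^1 = -1.
Ram(-1768767, -160797) = {7, 13, 19, ∞}; no ℚ_7-point on the conic.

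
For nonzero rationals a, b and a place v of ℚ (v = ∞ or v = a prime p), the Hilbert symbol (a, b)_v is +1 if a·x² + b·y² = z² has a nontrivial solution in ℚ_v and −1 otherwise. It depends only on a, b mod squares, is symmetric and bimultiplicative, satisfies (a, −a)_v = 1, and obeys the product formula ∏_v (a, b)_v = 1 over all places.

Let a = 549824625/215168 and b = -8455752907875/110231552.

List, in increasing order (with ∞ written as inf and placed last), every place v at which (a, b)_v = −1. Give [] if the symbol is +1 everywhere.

[2, 7, 13, 17]

(a, b) ≡ (3570, -6630) mod (ℚ^×)²; places V = {2, 3, 5, 7, 13, 17, 29, 37, 41, ∞}.
(a,b)_2: α=-7, β=-17; u≡1, v≡5 (mod 8); ε(u)ε(v)=0·0, αω(v)=-7·1, βω(u)=-17·0; sum ≡ 1  ⇒  -1.
(a,b)_13: α=0, u≡5; β=3, v≡10 (mod 13); (5|13)=-1, (10|13)=+1; sign (−1)^0·-1^3·+1^0 = -1.
(a,b)_41: α=-2, u≡14; β=0, v≡30 (mod 41); (14|41)=-1, (30|41)=-1; sign (−1)^0·-1^0·-1^-2 = +1.
(a,b)_5: α=3, u≡4; β=3, v≡1 (mod 5); (4|5)=+1, (1|5)=+1; sign (−1)^0·+1^3·+1^3 = +1.
(a,b)_7: α=1, u≡6; β=2, v≡3 (mod 7); (6|7)=-1, (3|7)=-1; sign (−1)^0·-1^2·-1^1 = -1.
(a,b)_37: α=2, u≡22; β=2, v≡11 (mod 37); (22|37)=-1, (11|37)=+1; sign (−1)^0·-1^2·+1^2 = +1.
(a,b)_3: α=3, u≡2; β=3, v≡1 (mod 3); (2|3)=-1, (1|3)=+1; sign (−1)^1·-1^3·+1^3 = +1.
(a,b)_17: α=1, u≡11; β=1, v≡15 (mod 17); (11|17)=-1, (15|17)=+1; sign (−1)^0·-1^1·+1^1 = -1.
(a,b)_29: α=0, u≡27; β=-2, v≡27 (mod 29); (27|29)=-1, (27|29)=-1; sign (−1)^0·-1^-2·-1^0 = +1.
(a,b)_∞: sgn(3570)=+, sgn(-6630)=−, so +1.
(3570, -6630 / ℚ) ramifies at {2, 7, 13, 17}: a division algebra.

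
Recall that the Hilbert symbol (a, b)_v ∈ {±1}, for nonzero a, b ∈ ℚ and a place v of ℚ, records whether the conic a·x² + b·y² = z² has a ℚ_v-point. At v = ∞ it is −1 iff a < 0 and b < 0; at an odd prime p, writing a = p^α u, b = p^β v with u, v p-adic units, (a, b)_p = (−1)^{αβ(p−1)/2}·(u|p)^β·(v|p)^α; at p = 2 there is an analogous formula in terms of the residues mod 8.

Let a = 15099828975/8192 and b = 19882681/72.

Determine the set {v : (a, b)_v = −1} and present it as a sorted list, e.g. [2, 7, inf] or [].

[3, 11]

Mod squares: a ≡ 462, b ≡ 2. Check v ∈ {∞, 2, 3, 5, 7, 11, 13}.
v=7: a=7^5·(≡5), b=7^6·(≡4) mod 7; (5|7)=-1, (4|7)=+1; (−1)^{5·6·3}·(-1)^6·(+1)^5 = +1.
v=5: a=5^2·(≡2), b=5^0·(≡3) mod 5; (2|5)=-1, (3|5)=-1; (−1)^{2·0·2}·(-1)^0·(-1)^2 = +1.
v=11: a=11^3·(≡5), b=11^0·(≡10) mod 11; (5|11)=+1, (10|11)=-1; (−1)^{3·0·5}·(+1)^0·(-1)^3 = -1.
v=∞: 462 > 0 and 2 > 0  ⇒  (a,b)_∞ = +1.
v=13: a=13^0·(≡5), b=13^2·(≡11) mod 13; (5|13)=-1, (11|13)=-1; (−1)^{0·2·6}·(-1)^2·(-1)^0 = +1.
v=2: v_2(a)=-13, v_2(b)=-3; units ≡ 7, 1 (mod 8); ε·ε+αω+βω = 1·0+-13·0+-3·0 ≡ 0  ⇒  (a,b)_2 = +1.
v=3: a=3^3·(≡1), b=3^-2·(≡2) mod 3; (1|3)=+1, (2|3)=-1; (−1)^{3·-2·1}·(+1)^-2·(-1)^3 = -1.
Ram(462, 2) = {3, 11}; no ℚ_3-point on the conic.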